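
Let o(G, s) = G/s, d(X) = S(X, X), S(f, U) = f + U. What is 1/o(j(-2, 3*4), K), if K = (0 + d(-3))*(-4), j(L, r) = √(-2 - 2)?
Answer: -12*I ≈ -12.0*I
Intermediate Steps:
S(f, U) = U + f
d(X) = 2*X (d(X) = X + X = 2*X)
j(L, r) = 2*I (j(L, r) = √(-4) = 2*I)
K = 24 (K = (0 + 2*(-3))*(-4) = (0 - 6)*(-4) = -6*(-4) = 24)
1/o(j(-2, 3*4), K) = 1/((2*I)/24) = 1/((2*I)*(1/24)) = 1/(I/12) = -12*I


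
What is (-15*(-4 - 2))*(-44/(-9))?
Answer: 440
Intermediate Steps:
(-15*(-4 - 2))*(-44/(-9)) = (-15*(-6))*(-44*(-⅑)) = -15*(-6)*(44/9) = 90*(44/9) = 440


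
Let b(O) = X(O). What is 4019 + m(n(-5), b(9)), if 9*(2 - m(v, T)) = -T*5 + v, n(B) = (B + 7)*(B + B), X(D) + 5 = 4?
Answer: 12068/3 ≈ 4022.7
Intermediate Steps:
X(D) = -1 (X(D) = -5 + 4 = -1)
b(O) = -1
n(B) = 2*B*(7 + B) (n(B) = (7 + B)*(2*B) = 2*B*(7 + B))
m(v, T) = 2 - v/9 + 5*T/9 (m(v, T) = 2 - (-T*5 + v)/9 = 2 - (-5*T + v)/9 = 2 - (v - 5*T)/9 = 2 + (-v/9 + 5*T/9) = 2 - v/9 + 5*T/9)
4019 + m(n(-5), b(9)) = 4019 + (2 - 2*(-5)*(7 - 5)/9 + (5/9)*(-1)) = 4019 + (2 - 2*(-5)*2/9 - 5/9) = 4019 + (2 - ⅑*(-20) - 5/9) = 4019 + (2 + 20/9 - 5/9) = 4019 + 11/3 = 12068/3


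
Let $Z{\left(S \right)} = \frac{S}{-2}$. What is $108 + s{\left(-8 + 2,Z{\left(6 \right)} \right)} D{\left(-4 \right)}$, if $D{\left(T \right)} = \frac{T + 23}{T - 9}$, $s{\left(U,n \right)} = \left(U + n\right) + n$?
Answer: $\frac{1632}{13} \approx 125.54$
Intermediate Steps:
$Z{\left(S \right)} = - \frac{S}{2}$ ($Z{\left(S \right)} = S \left(- \frac{1}{2}\right) = - \frac{S}{2}$)
$s{\left(U,n \right)} = U + 2 n$
$D{\left(T \right)} = \frac{23 + T}{-9 + T}$
$108 + s{\left(-8 + 2,Z{\left(6 \right)} \right)} D{\left(-4 \right)} = 108 + \left(\left(-8 + 2\right) + 2 \left(\left(- \frac{1}{2}\right) 6\right)\right) \frac{23 - 4}{-9 - 4} = 108 + \left(-6 + 2 \left(-3\right)\right) \frac{1}{-13} \cdot 19 = 108 + \left(-6 - 6\right) \left(\left(- \frac{1}{13}\right) 19\right) = 108 - - \frac{228}{13} = 108 + \frac{228}{13} = \frac{1632}{13}$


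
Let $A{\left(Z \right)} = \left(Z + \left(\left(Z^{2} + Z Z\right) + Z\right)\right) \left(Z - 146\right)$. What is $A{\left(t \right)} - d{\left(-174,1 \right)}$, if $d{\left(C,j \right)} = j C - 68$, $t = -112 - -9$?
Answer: $-5231746$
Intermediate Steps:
$t = -103$ ($t = -112 + 9 = -103$)
$d{\left(C,j \right)} = -68 + C j$ ($d{\left(C,j \right)} = C j - 68 = -68 + C j$)
$A{\left(Z \right)} = \left(-146 + Z\right) \left(2 Z + 2 Z^{2}\right)$ ($A{\left(Z \right)} = \left(Z + \left(\left(Z^{2} + Z^{2}\right) + Z\right)\right) \left(-146 + Z\right) = \left(Z + \left(2 Z^{2} + Z\right)\right) \left(-146 + Z\right) = \left(Z + \left(Z + 2 Z^{2}\right)\right) \left(-146 + Z\right) = \left(2 Z + 2 Z^{2}\right) \left(-146 + Z\right) = \left(-146 + Z\right) \left(2 Z + 2 Z^{2}\right)$)
$A{\left(t \right)} - d{\left(-174,1 \right)} = 2 \left(-103\right) \left(-146 + \left(-103\right)^{2} - -14935\right) - \left(-68 - 174\right) = 2 \left(-103\right) \left(-146 + 10609 + 14935\right) - \left(-68 - 174\right) = 2 \left(-103\right) 25398 - -242 = -5231988 + 242 = -5231746$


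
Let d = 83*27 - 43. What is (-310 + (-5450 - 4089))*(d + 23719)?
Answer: -255256533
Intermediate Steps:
d = 2198 (d = 2241 - 43 = 2198)
(-310 + (-5450 - 4089))*(d + 23719) = (-310 + (-5450 - 4089))*(2198 + 23719) = (-310 - 9539)*25917 = -9849*25917 = -255256533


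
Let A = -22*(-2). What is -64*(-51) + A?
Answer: 3308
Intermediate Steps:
A = 44
-64*(-51) + A = -64*(-51) + 44 = 3264 + 44 = 3308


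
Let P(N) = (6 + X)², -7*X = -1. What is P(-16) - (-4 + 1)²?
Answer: 1408/49 ≈ 28.735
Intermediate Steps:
X = ⅐ (X = -⅐*(-1) = ⅐ ≈ 0.14286)
P(N) = 1849/49 (P(N) = (6 + ⅐)² = (43/7)² = 1849/49)
P(-16) - (-4 + 1)² = 1849/49 - (-4 + 1)² = 1849/49 - 1*(-3)² = 1849/49 - 1*9 = 1849/49 - 9 = 1408/49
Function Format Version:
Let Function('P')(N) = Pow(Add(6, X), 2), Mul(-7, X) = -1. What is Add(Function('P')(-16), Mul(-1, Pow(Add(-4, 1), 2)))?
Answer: Rational(1408, 49) ≈ 28.735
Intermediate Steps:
X = Rational(1, 7) (X = Mul(Rational(-1, 7), -1) = Rational(1, 7) ≈ 0.14286)
Function('P')(N) = Rational(1849, 49) (Function('P')(N) = Pow(Add(6, Rational(1, 7)), 2) = Pow(Rational(43, 7), 2) = Rational(1849, 49))
Add(Function('P')(-16), Mul(-1, Pow(Add(-4, 1), 2))) = Add(Rational(1849, 49), Mul(-1, Pow(Add(-4, 1), 2))) = Add(Rational(1849, 49), Mul(-1, Pow(-3, 2))) = Add(Rational(1849, 49), Mul(-1, 9)) = Add(Rational(1849, 49), -9) = Rational(1408, 49)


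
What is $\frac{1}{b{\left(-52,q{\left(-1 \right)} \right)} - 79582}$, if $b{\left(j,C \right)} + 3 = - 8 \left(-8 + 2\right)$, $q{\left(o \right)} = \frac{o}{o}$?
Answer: $- \frac{1}{79537} \approx -1.2573 \cdot 10^{-5}$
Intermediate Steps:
$q{\left(o \right)} = 1$
$b{\left(j,C \right)} = 45$ ($b{\left(j,C \right)} = -3 - 8 \left(-8 + 2\right) = -3 - -48 = -3 + 48 = 45$)
$\frac{1}{b{\left(-52,q{\left(-1 \right)} \right)} - 79582} = \frac{1}{45 - 79582} = \frac{1}{-79537} = - \frac{1}{79537}$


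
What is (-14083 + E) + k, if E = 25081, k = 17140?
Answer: 28138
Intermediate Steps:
(-14083 + E) + k = (-14083 + 25081) + 17140 = 10998 + 17140 = 28138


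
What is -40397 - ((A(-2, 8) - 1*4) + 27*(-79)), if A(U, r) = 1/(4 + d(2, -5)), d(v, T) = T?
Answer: -38259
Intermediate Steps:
A(U, r) = -1 (A(U, r) = 1/(4 - 5) = 1/(-1) = -1)
-40397 - ((A(-2, 8) - 1*4) + 27*(-79)) = -40397 - ((-1 - 1*4) + 27*(-79)) = -40397 - ((-1 - 4) - 2133) = -40397 - (-5 - 2133) = -40397 - 1*(-2138) = -40397 + 2138 = -38259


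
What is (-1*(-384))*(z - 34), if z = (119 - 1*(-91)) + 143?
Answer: 122496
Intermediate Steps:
z = 353 (z = (119 + 91) + 143 = 210 + 143 = 353)
(-1*(-384))*(z - 34) = (-1*(-384))*(353 - 34) = 384*319 = 122496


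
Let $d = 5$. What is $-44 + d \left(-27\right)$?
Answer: $-179$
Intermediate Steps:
$-44 + d \left(-27\right) = -44 + 5 \left(-27\right) = -44 - 135 = -179$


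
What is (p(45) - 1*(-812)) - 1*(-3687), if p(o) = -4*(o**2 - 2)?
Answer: -3593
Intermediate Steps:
p(o) = 8 - 4*o**2 (p(o) = -4*(-2 + o**2) = 8 - 4*o**2)
(p(45) - 1*(-812)) - 1*(-3687) = ((8 - 4*45**2) - 1*(-812)) - 1*(-3687) = ((8 - 4*2025) + 812) + 3687 = ((8 - 8100) + 812) + 3687 = (-8092 + 812) + 3687 = -7280 + 3687 = -3593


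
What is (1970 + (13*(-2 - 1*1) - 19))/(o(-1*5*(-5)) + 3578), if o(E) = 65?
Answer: 1912/3643 ≈ 0.52484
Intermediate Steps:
(1970 + (13*(-2 - 1*1) - 19))/(o(-1*5*(-5)) + 3578) = (1970 + (13*(-2 - 1*1) - 19))/(65 + 3578) = (1970 + (13*(-2 - 1) - 19))/3643 = (1970 + (13*(-3) - 19))*(1/3643) = (1970 + (-39 - 19))*(1/3643) = (1970 - 58)*(1/3643) = 1912*(1/3643) = 1912/3643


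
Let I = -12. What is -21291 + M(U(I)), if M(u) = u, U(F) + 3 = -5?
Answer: -21299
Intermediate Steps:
U(F) = -8 (U(F) = -3 - 5 = -8)
-21291 + M(U(I)) = -21291 - 8 = -21299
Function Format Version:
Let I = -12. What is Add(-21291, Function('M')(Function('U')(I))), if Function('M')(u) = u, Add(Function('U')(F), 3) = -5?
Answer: -21299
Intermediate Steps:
Function('U')(F) = -8 (Function('U')(F) = Add(-3, -5) = -8)
Add(-21291, Function('M')(Function('U')(I))) = Add(-21291, -8) = -21299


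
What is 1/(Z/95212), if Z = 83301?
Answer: 95212/83301 ≈ 1.1430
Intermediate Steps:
1/(Z/95212) = 1/(83301/95212) = 95212/83301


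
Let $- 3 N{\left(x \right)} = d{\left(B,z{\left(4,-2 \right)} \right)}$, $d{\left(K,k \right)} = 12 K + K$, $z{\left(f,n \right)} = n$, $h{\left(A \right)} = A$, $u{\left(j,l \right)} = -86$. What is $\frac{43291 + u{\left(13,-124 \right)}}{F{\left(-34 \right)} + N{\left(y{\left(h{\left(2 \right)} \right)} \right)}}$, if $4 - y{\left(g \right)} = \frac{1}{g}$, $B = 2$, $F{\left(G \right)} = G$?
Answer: $- \frac{129615}{128} \approx -1012.6$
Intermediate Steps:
$d{\left(K,k \right)} = 13 K$
$y{\left(g \right)} = 4 - \frac{1}{g}$
$N{\left(x \right)} = - \frac{26}{3}$ ($N{\left(x \right)} = - \frac{13 \cdot 2}{3} = \left(- \frac{1}{3}\right) 26 = - \frac{26}{3}$)
$\frac{43291 + u{\left(13,-124 \right)}}{F{\left(-34 \right)} + N{\left(y{\left(h{\left(2 \right)} \right)} \right)}} = \frac{43291 - 86}{-34 - \frac{26}{3}} = \frac{43205}{- \frac{128}{3}} = 43205 \left(- \frac{3}{128}\right) = - \frac{129615}{128}$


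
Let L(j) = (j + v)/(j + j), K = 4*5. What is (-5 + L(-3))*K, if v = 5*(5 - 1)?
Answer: -470/3 ≈ -156.67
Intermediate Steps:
v = 20 (v = 5*4 = 20)
K = 20
L(j) = (20 + j)/(2*j) (L(j) = (j + 20)/(j + j) = (20 + j)/((2*j)) = (20 + j)*(1/(2*j)) = (20 + j)/(2*j))
(-5 + L(-3))*K = (-5 + (½)*(20 - 3)/(-3))*20 = (-5 + (½)*(-⅓)*17)*20 = (-5 - 17/6)*20 = -47/6*20 = -470/3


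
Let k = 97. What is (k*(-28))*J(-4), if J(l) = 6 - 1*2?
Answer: -10864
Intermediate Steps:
J(l) = 4 (J(l) = 6 - 2 = 4)
(k*(-28))*J(-4) = (97*(-28))*4 = -2716*4 = -10864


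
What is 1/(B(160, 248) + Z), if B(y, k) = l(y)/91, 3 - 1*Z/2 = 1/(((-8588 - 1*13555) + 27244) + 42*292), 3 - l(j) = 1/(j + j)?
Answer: 14447680/87160217 ≈ 0.16576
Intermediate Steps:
l(j) = 3 - 1/(2*j) (l(j) = 3 - 1/(j + j) = 3 - 1/(2*j))
Z = 104188/17365 (Z = 6 - 2/(((-8588 - 1*13555) + 27244) + 42*292) = 6 - 2/(((-8588 - 13555) + 27244) + 12264) = 6 - 2/((-22143 + 27244) + 12264) = 6 - 2/(5101 + 12264) = 6 - 2/17365 = 104188/17365 ≈ 5.9999)
B(y, k) = 3/91 - 1/(182*y) (B(y, k) = (3 - 1/(2*y))/91 = (3 - 1/(2*y))*(1/91) = 3/91 - 1/(182*y))
1/(B(160, 248) + Z) = 1/((1/182)*(-1 + 6*160)/160 + 104188/17365) = 1/((1/182)*(1/160)*(-1 + 960) + 104188/17365) = 1/((1/182)*(1/160)*959 + 104188/17365) = 1/(137/4160 + 104188/17365) = 1/(87160217/14447680) = 14447680/87160217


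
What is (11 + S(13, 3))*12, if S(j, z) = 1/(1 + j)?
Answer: 930/7 ≈ 132.86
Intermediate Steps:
(11 + S(13, 3))*12 = (11 + 1/(1 + 13))*12 = (11 + 1/14)*12 = (155/14)*12 = 930/7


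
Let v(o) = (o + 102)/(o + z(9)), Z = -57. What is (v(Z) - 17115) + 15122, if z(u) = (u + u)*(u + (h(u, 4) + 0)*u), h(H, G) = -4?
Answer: -360748/181 ≈ -1993.1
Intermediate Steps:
z(u) = -6*u**2 (z(u) = (u + u)*(u + (-4 + 0)*u) = (2*u)*(u - 4*u) = (2*u)*(-3*u) = -6*u**2)
v(o) = (102 + o)/(-486 + o) (v(o) = (o + 102)/(o - 6*9**2) = (102 + o)/(o - 6*81) = (102 + o)/(o - 486) = (102 + o)/(-486 + o))
(v(Z) - 17115) + 15122 = ((102 - 57)/(-486 - 57) - 17115) + 15122 = (45/(-543) - 17115) + 15122 = (-1/543*45 - 17115) + 15122 = (-15/181 - 17115) + 15122 = -3097830/181 + 15122 = -360748/181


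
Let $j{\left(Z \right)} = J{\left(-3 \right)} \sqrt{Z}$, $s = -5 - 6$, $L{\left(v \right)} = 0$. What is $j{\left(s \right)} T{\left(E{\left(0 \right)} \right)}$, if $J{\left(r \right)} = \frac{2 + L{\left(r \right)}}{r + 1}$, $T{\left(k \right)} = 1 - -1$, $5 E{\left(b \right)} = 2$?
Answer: $- 2 i \sqrt{11} \approx - 6.6332 i$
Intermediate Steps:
$E{\left(b \right)} = \frac{2}{5}$ ($E{\left(b \right)} = \frac{1}{5} \cdot 2 = \frac{2}{5}$)
$s = -11$ ($s = -5 - 6 = -11$)
$T{\left(k \right)} = 2$ ($T{\left(k \right)} = 1 + 1 = 2$)
$J{\left(r \right)} = \frac{2}{1 + r}$ ($J{\left(r \right)} = \frac{2 + 0}{r + 1} = \frac{2}{1 + r}$)
$j{\left(Z \right)} = - \sqrt{Z}$ ($j{\left(Z \right)} = \frac{2}{1 - 3} \sqrt{Z} = \frac{2}{-2} \sqrt{Z} = 2 \left(- \frac{1}{2}\right) \sqrt{Z} = - \sqrt{Z}$)
$j{\left(s \right)} T{\left(E{\left(0 \right)} \right)} = - \sqrt{-11} \cdot 2 = - i \sqrt{11} \cdot 2 = - 2 i \sqrt{11}$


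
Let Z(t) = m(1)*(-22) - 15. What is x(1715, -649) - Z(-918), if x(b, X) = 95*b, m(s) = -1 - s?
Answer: 162896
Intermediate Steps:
Z(t) = 29 (Z(t) = (-1 - 1*1)*(-22) - 15 = (-1 - 1)*(-22) - 15 = -2*(-22) - 15 = 44 - 15 = 29)
x(1715, -649) - Z(-918) = 95*1715 - 1*29 = 162925 - 29 = 162896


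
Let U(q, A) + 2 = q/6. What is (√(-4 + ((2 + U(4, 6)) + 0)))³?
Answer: -10*I*√30/9 ≈ -6.0858*I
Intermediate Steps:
U(q, A) = -2 + q/6
(√(-4 + ((2 + U(4, 6)) + 0)))³ = (√(-4 + ((2 + (-2 + (⅙)*4)) + 0)))³ = (√(-4 + ((2 + (-2 + ⅔)) + 0)))³ = (√(-4 + ((2 - 4/3) + 0)))³ = (√(-4 + (⅔ + 0)))³ = (√(-4 + ⅔))³ = (√(-10/3))³ = (I*√30/3)³ = -10*I*√30/9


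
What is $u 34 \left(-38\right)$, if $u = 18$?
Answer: $-23256$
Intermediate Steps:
$u 34 \left(-38\right) = 18 \cdot 34 \left(-38\right) = 612 \left(-38\right) = -23256$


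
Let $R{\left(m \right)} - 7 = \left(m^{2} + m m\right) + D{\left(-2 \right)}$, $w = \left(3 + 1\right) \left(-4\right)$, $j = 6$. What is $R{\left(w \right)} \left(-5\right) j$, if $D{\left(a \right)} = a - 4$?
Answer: $-15390$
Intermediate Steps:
$D{\left(a \right)} = -4 + a$
$w = -16$ ($w = 4 \left(-4\right) = -16$)
$R{\left(m \right)} = 1 + 2 m^{2}$ ($R{\left(m \right)} = 7 - \left(6 - m^{2} - m m\right) = 7 + \left(\left(m^{2} + m^{2}\right) - 6\right) = 7 + \left(2 m^{2} - 6\right) = 7 + \left(-6 + 2 m^{2}\right) = 1 + 2 m^{2}$)
$R{\left(w \right)} \left(-5\right) j = \left(1 + 2 \left(-16\right)^{2}\right) \left(-5\right) 6 = \left(1 + 2 \cdot 256\right) \left(-5\right) 6 = \left(1 + 512\right) \left(-5\right) 6 = 513 \left(-5\right) 6 = \left(-2565\right) 6 = -15390$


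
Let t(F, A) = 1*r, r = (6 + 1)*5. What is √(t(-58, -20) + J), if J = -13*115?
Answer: 2*I*√365 ≈ 38.21*I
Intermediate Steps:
J = -1495
r = 35 (r = 7*5 = 35)
t(F, A) = 35 (t(F, A) = 1*35 = 35)
√(t(-58, -20) + J) = √(35 - 1495) = √(-1460) = 2*I*√365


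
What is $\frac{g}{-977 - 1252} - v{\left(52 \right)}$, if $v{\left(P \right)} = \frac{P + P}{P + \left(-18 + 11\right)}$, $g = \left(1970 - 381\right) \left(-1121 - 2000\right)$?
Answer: $\frac{74311763}{33435} \approx 2222.6$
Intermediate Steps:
$g = -4959269$ ($g = 1589 \left(-3121\right) = -4959269$)
$v{\left(P \right)} = \frac{2 P}{-7 + P}$ ($v{\left(P \right)} = \frac{2 P}{P - 7} = \frac{2 P}{-7 + P}$)
$\frac{g}{-977 - 1252} - v{\left(52 \right)} = - \frac{4959269}{-977 - 1252} - 2 \cdot 52 \frac{1}{-7 + 52} = - \frac{4959269}{-2229} - 2 \cdot 52 \cdot \frac{1}{45} = \left(-4959269\right) \left(- \frac{1}{2229}\right) - 2 \cdot 52 \cdot \frac{1}{45} = \frac{4959269}{2229} - \frac{104}{45} = \frac{74311763}{33435}$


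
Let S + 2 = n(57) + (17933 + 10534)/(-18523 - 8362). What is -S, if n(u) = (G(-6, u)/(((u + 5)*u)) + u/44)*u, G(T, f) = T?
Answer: -2592110227/36671140 ≈ -70.685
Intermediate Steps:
n(u) = u*(u/44 - 6/(u*(5 + u))) (n(u) = (-6*1/(u*(u + 5)) + u/44)*u = (-6*1/(u*(5 + u)) + u*(1/44))*u = (-6*1/(u*(5 + u)) + u/44)*u = (-6/(u*(5 + u)) + u/44)*u = (u/44 - 6/(u*(5 + u)))*u = u*(u/44 - 6/(u*(5 + u))))
S = 2592110227/36671140 (S = -2 + ((-264 + 57³ + 5*57²)/(44*(5 + 57)) + (17933 + 10534)/(-18523 - 8362)) = -2 + ((1/44)*(-264 + 185193 + 5*3249)/62 + 28467/(-26885)) = -2 + ((1/44)*(1/62)*(-264 + 185193 + 16245) + 28467*(-1/26885)) = -2 + ((1/44)*(1/62)*201174 - 28467/26885) = -2 + (100587/1364 - 28467/26885) = -2 + 2665452507/36671140 = 2592110227/36671140 ≈ 70.685)
-S = -1*2592110227/36671140 = -2592110227/36671140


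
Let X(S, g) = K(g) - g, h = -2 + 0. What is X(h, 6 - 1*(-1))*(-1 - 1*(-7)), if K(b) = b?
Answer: 0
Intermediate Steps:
h = -2
X(S, g) = 0 (X(S, g) = g - g = 0)
X(h, 6 - 1*(-1))*(-1 - 1*(-7)) = 0*(-1 - 1*(-7)) = 0*(-1 + 7) = 0*6 = 0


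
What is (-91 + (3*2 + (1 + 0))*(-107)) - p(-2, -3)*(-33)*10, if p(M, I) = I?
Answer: -1830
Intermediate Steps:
(-91 + (3*2 + (1 + 0))*(-107)) - p(-2, -3)*(-33)*10 = (-91 + (3*2 + (1 + 0))*(-107)) - (-3*(-33))*10 = (-91 + (6 + 1)*(-107)) - 99*10 = (-91 + 7*(-107)) - 1*990 = (-91 - 749) - 990 = -840 - 990 = -1830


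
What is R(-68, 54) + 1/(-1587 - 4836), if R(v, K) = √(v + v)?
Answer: -1/6423 + 2*I*√34 ≈ -0.00015569 + 11.662*I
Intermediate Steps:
R(v, K) = √2*√v (R(v, K) = √(2*v) = √2*√v)
R(-68, 54) + 1/(-1587 - 4836) = √2*√(-68) + 1/(-1587 - 4836) = √2*(2*I*√17) + 1/(-6423) = 2*I*√34 - 1/6423 = -1/6423 + 2*I*√34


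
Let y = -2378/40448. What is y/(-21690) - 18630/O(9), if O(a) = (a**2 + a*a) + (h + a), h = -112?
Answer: -8172208902649/25880855040 ≈ -315.76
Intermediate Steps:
y = -1189/20224 (y = -2378*1/40448 = -1189/20224 ≈ -0.058792)
O(a) = -112 + a + 2*a**2 (O(a) = (a**2 + a*a) + (-112 + a) = (a**2 + a**2) + (-112 + a) = 2*a**2 + (-112 + a) = -112 + a + 2*a**2)
y/(-21690) - 18630/O(9) = -1189/20224/(-21690) - 18630/(-112 + 9 + 2*9**2) = -1189/20224*(-1/21690) - 18630/(-112 + 9 + 2*81) = 1189/438658560 - 18630/(-112 + 9 + 162) = 1189/438658560 - 18630/59 = -8172208902649/25880855040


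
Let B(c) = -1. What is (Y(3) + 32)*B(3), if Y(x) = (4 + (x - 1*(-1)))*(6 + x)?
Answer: -104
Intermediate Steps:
Y(x) = (5 + x)*(6 + x) (Y(x) = (4 + (x + 1))*(6 + x) = (4 + (1 + x))*(6 + x) = (5 + x)*(6 + x))
(Y(3) + 32)*B(3) = ((30 + 3² + 11*3) + 32)*(-1) = ((30 + 9 + 33) + 32)*(-1) = (72 + 32)*(-1) = 104*(-1) = -104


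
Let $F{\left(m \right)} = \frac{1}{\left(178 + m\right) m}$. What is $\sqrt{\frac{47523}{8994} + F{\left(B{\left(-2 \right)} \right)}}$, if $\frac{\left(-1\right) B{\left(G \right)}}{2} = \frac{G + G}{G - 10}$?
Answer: $\frac{\sqrt{3354916376014}}{797468} \approx 2.2968$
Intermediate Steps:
$B{\left(G \right)} = - \frac{4 G}{-10 + G}$ ($B{\left(G \right)} = - 2 \frac{G + G}{G - 10} = - 2 \frac{2 G}{-10 + G} = - \frac{4 G}{-10 + G}$)
$F{\left(m \right)} = \frac{1}{m \left(178 + m\right)}$
$\sqrt{\frac{47523}{8994} + F{\left(B{\left(-2 \right)} \right)}} = \sqrt{\frac{47523}{8994} + \frac{1}{\left(-4\right) \left(-2\right) \frac{1}{-10 - 2} \left(178 - - \frac{8}{-10 - 2}\right)}} = \sqrt{47523 \cdot \frac{1}{8994} + \frac{1}{\left(-4\right) \left(-2\right) \frac{1}{-12} \left(178 - - \frac{8}{-12}\right)}} = \sqrt{\frac{15841}{2998} + \frac{1}{\left(-4\right) \left(-2\right) \left(- \frac{1}{12}\right) \left(178 - \left(-8\right) \left(- \frac{1}{12}\right)\right)}} = \sqrt{\frac{15841}{2998} + \frac{1}{\left(- \frac{2}{3}\right) \left(178 - \frac{2}{3}\right)}} = \sqrt{\frac{15841}{2998} - \frac{3}{2 \cdot \frac{532}{3}}} = \sqrt{\frac{15841}{2998} - \frac{9}{1064}} = \sqrt{\frac{8413921}{1594936}} = \frac{\sqrt{3354916376014}}{797468}$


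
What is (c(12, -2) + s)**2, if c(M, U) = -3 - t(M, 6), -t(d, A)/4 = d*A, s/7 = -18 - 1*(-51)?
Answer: 266256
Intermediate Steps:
s = 231 (s = 7*(-18 - 1*(-51)) = 7*(-18 + 51) = 7*33 = 231)
t(d, A) = -4*A*d (t(d, A) = -4*d*A = -4*A*d)
c(M, U) = -3 + 24*M (c(M, U) = -3 - (-4)*6*M = -3 - (-24)*M = -3 + 24*M)
(c(12, -2) + s)**2 = ((-3 + 24*12) + 231)**2 = ((-3 + 288) + 231)**2 = (285 + 231)**2 = 516**2 = 266256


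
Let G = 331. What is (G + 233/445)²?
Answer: 21764510784/198025 ≈ 1.0991e+5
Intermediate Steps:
(G + 233/445)² = (331 + 233/445)² = (147528/445)² = 21764510784/198025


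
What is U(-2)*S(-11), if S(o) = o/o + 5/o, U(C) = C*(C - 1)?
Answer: 36/11 ≈ 3.2727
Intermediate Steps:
U(C) = C*(-1 + C)
S(o) = 1 + 5/o
U(-2)*S(-11) = (-2*(-1 - 2))*((5 - 11)/(-11)) = (-2*(-3))*(-1/11*(-6)) = 6*(6/11) = 36/11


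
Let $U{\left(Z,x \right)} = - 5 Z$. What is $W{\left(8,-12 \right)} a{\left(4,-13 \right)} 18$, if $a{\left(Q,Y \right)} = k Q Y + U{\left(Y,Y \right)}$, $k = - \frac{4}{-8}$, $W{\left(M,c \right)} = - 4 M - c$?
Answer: $-14040$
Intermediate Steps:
$W{\left(M,c \right)} = - c - 4 M$
$k = \frac{1}{2}$ ($k = \left(-4\right) \left(- \frac{1}{8}\right) = \frac{1}{2} \approx 0.5$)
$a{\left(Q,Y \right)} = - 5 Y + \frac{Q Y}{2}$ ($a{\left(Q,Y \right)} = \frac{Q}{2} Y - 5 Y = \frac{Q Y}{2} - 5 Y = - 5 Y + \frac{Q Y}{2}$)
$W{\left(8,-12 \right)} a{\left(4,-13 \right)} 18 = \left(\left(-1\right) \left(-12\right) - 32\right) \frac{1}{2} \left(-13\right) \left(-10 + 4\right) 18 = \left(12 - 32\right) \frac{1}{2} \left(-13\right) \left(-6\right) 18 = \left(-20\right) 39 \cdot 18 = \left(-780\right) 18 = -14040$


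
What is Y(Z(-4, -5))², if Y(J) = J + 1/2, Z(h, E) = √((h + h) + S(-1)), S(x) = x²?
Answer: -27/4 + I*√7 ≈ -6.75 + 2.6458*I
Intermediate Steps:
Z(h, E) = √(1 + 2*h) (Z(h, E) = √((h + h) + (-1)²) = √(2*h + 1) = √(1 + 2*h))
Y(J) = ½ + J (Y(J) = J + 1*(½) = J + ½ = ½ + J)
Y(Z(-4, -5))² = (½ + √(1 + 2*(-4)))² = (½ + √(1 - 8))² = (½ + √(-7))² = (½ + I*√7)²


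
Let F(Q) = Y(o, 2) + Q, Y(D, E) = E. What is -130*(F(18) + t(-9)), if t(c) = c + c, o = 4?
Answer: -260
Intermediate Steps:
F(Q) = 2 + Q
t(c) = 2*c
-130*(F(18) + t(-9)) = -130*((2 + 18) + 2*(-9)) = -130*(20 - 18) = -130*2 = -260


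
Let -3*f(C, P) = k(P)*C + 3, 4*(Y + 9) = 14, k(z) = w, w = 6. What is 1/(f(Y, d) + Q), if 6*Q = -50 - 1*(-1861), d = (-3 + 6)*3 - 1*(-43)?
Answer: 6/1871 ≈ 0.0032068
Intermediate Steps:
k(z) = 6
Y = -11/2 (Y = -9 + (¼)*14 = -9 + 7/2 = -11/2 ≈ -5.5000)
d = 52 (d = 3*3 + 43 = 9 + 43 = 52)
Q = 1811/6 (Q = (-50 - 1*(-1861))/6 = (-50 + 1861)/6 = (⅙)*1811 = 1811/6 ≈ 301.83)
f(C, P) = -1 - 2*C (f(C, P) = -(6*C + 3)/3 = -(3 + 6*C)/3 = -1 - 2*C)
1/(f(Y, d) + Q) = 1/((-1 - 2*(-11/2)) + 1811/6) = 1/((-1 + 11) + 1811/6) = 1/(10 + 1811/6) = 1/(1871/6) = 6/1871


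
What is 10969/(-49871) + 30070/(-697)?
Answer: -1507266363/34760087 ≈ -43.362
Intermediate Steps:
10969/(-49871) + 30070/(-697) = 10969*(-1/49871) + 30070*(-1/697) = -10969/49871 - 30070/697 = -1507266363/34760087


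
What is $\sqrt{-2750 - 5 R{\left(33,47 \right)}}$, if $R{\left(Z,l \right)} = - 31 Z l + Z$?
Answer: $\sqrt{237490} \approx 487.33$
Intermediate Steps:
$R{\left(Z,l \right)} = Z - 31 Z l$ ($R{\left(Z,l \right)} = - 31 Z l + Z = Z - 31 Z l$)
$\sqrt{-2750 - 5 R{\left(33,47 \right)}} = \sqrt{-2750 - 5 \cdot 33 \left(1 - 1457\right)} = \sqrt{-2750 - 5 \cdot 33 \left(-1456\right)} = \sqrt{-2750 - -240240} = \sqrt{-2750 + 240240} = \sqrt{237490}$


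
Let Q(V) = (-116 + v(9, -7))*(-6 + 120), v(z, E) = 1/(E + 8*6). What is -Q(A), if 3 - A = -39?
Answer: 542070/41 ≈ 13221.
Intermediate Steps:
A = 42 (A = 3 - 1*(-39) = 3 + 39 = 42)
v(z, E) = 1/(48 + E) (v(z, E) = 1/(E + 48) = 1/(48 + E))
Q(V) = -542070/41 (Q(V) = (-116 + 1/(48 - 7))*(-6 + 120) = (-116 + 1/41)*114 = -4755/41*114 = -542070/41)
-Q(A) = -1*(-542070/41) = 542070/41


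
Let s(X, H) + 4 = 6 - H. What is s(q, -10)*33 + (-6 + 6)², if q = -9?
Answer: 396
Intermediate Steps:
s(X, H) = 2 - H (s(X, H) = -4 + (6 - H) = 2 - H)
s(q, -10)*33 + (-6 + 6)² = (2 - 1*(-10))*33 + (-6 + 6)² = (2 + 10)*33 + 0² = 12*33 + 0 = 396 + 0 = 396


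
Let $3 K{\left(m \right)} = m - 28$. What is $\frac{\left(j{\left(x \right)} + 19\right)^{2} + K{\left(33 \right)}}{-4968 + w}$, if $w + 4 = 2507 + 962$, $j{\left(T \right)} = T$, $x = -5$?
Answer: $- \frac{593}{4509} \approx -0.13151$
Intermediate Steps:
$w = 3465$ ($w = -4 + \left(2507 + 962\right) = -4 + 3469 = 3465$)
$K{\left(m \right)} = - \frac{28}{3} + \frac{m}{3}$ ($K{\left(m \right)} = \frac{m - 28}{3} = \frac{-28 + m}{3} = - \frac{28}{3} + \frac{m}{3}$)
$\frac{\left(j{\left(x \right)} + 19\right)^{2} + K{\left(33 \right)}}{-4968 + w} = \frac{\left(-5 + 19\right)^{2} + \left(- \frac{28}{3} + \frac{1}{3} \cdot 33\right)}{-4968 + 3465} = \frac{14^{2} + \left(- \frac{28}{3} + 11\right)}{-1503} = \left(196 + \frac{5}{3}\right) \left(- \frac{1}{1503}\right) = \frac{593}{3} \left(- \frac{1}{1503}\right) = - \frac{593}{4509}$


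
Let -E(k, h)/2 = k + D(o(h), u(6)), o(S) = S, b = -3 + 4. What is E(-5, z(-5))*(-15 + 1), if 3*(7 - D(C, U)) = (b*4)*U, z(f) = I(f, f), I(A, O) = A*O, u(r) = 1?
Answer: 56/3 ≈ 18.667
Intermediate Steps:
z(f) = f² (z(f) = f*f = f²)
b = 1
D(C, U) = 7 - 4*U/3 (D(C, U) = 7 - 1*4*U/3 = 7 - 4*U/3)
E(k, h) = -34/3 - 2*k (E(k, h) = -2*(k + (7 - 4/3*1)) = -2*(k + (7 - 4/3)) = -2*(k + 17/3) = -2*(17/3 + k) = -34/3 - 2*k)
E(-5, z(-5))*(-15 + 1) = (-34/3 - 2*(-5))*(-15 + 1) = (-34/3 + 10)*(-14) = -4/3*(-14) = 56/3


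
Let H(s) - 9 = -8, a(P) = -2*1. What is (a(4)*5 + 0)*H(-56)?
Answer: -10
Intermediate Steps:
a(P) = -2
H(s) = 1 (H(s) = 9 - 8 = 1)
(a(4)*5 + 0)*H(-56) = (-2*5 + 0)*1 = (-10 + 0)*1 = -10*1 = -10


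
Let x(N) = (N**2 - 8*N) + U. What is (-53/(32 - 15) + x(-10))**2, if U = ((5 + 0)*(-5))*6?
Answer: 208849/289 ≈ 722.66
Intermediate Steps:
U = -150 (U = (5*(-5))*6 = -25*6 = -150)
x(N) = -150 + N**2 - 8*N (x(N) = (N**2 - 8*N) - 150 = -150 + N**2 - 8*N)
(-53/(32 - 15) + x(-10))**2 = (-53/(32 - 15) + (-150 + (-10)**2 - 8*(-10)))**2 = (-53/17 + (-150 + 100 + 80))**2 = (-53*1/17 + 30)**2 = (-53/17 + 30)**2 = (457/17)**2 = 208849/289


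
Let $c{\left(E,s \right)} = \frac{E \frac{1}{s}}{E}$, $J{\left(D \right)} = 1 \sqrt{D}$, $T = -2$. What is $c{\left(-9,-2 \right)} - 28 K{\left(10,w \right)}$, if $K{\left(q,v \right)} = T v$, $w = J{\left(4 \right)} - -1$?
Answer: $\frac{335}{2} \approx 167.5$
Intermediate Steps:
$J{\left(D \right)} = \sqrt{D}$
$c{\left(E,s \right)} = \frac{1}{s}$
$w = 3$ ($w = \sqrt{4} - -1 = 2 + 1 = 3$)
$K{\left(q,v \right)} = - 2 v$
$c{\left(-9,-2 \right)} - 28 K{\left(10,w \right)} = \frac{1}{-2} - 28 \left(\left(-2\right) 3\right) = - \frac{1}{2} - -168 = - \frac{1}{2} + 168 = \frac{335}{2}$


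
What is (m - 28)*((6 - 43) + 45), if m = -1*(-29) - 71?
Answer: -560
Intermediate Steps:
m = -42 (m = 29 - 71 = -42)
(m - 28)*((6 - 43) + 45) = (-42 - 28)*((6 - 43) + 45) = -70*(-37 + 45) = -70*8 = -560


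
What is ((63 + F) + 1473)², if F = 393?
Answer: 3721041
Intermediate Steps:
((63 + F) + 1473)² = ((63 + 393) + 1473)² = (456 + 1473)² = 1929² = 3721041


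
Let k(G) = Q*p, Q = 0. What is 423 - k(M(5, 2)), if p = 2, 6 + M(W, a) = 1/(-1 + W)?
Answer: 423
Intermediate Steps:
M(W, a) = -6 + 1/(-1 + W)
k(G) = 0 (k(G) = 0*2 = 0)
423 - k(M(5, 2)) = 423 - 1*0 = 423 + 0 = 423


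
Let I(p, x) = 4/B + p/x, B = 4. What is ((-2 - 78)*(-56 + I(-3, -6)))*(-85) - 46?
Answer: -370646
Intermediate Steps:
I(p, x) = 1 + p/x (I(p, x) = 4/4 + p/x = 4*(¼) + p/x = 1 + p/x)
((-2 - 78)*(-56 + I(-3, -6)))*(-85) - 46 = ((-2 - 78)*(-56 + (-3 - 6)/(-6)))*(-85) - 46 = -80*(-56 - ⅙*(-9))*(-85) - 46 = -80*(-56 + 3/2)*(-85) - 46 = -80*(-109/2)*(-85) - 46 = 4360*(-85) - 46 = -370600 - 46 = -370646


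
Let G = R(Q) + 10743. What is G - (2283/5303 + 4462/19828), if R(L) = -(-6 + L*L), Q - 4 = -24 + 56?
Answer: 496947009071/52573942 ≈ 9452.3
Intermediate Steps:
Q = 36 (Q = 4 + (-24 + 56) = 4 + 32 = 36)
R(L) = 6 - L² (R(L) = -(-6 + L²) = 6 - L²)
G = 9453 (G = (6 - 1*36²) + 10743 = (6 - 1*1296) + 10743 = (6 - 1296) + 10743 = -1290 + 10743 = 9453)
G - (2283/5303 + 4462/19828) = 9453 - (2283/5303 + 4462/19828) = 9453 - (2283*(1/5303) + 4462*(1/19828)) = 9453 - (2283/5303 + 2231/9914) = 9453 - 1*34464655/52573942 = 9453 - 34464655/52573942 = 496947009071/52573942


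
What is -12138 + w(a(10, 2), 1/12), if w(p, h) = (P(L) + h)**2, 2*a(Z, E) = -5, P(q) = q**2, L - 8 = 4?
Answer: 1241569/144 ≈ 8622.0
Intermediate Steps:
L = 12 (L = 8 + 4 = 12)
a(Z, E) = -5/2 (a(Z, E) = (1/2)*(-5) = -5/2)
w(p, h) = (144 + h)**2 (w(p, h) = (12**2 + h)**2 = (144 + h)**2)
-12138 + w(a(10, 2), 1/12) = -12138 + (144 + 1/12)**2 = -12138 + (1729/12)**2 = -12138 + 2989441/144 = 1241569/144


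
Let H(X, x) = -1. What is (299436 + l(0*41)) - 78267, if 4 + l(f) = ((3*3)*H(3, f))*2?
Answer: 221147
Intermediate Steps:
l(f) = -22 (l(f) = -4 + ((3*3)*(-1))*2 = -4 + (9*(-1))*2 = -4 - 9*2 = -4 - 18 = -22)
(299436 + l(0*41)) - 78267 = (299436 - 22) - 78267 = 299414 - 78267 = 221147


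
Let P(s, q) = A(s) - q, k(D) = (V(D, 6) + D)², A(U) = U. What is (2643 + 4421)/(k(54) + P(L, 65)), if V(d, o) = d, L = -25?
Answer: 3532/5787 ≈ 0.61033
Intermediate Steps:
k(D) = 4*D² (k(D) = (D + D)² = (2*D)² = 4*D²)
P(s, q) = s - q
(2643 + 4421)/(k(54) + P(L, 65)) = (2643 + 4421)/(4*54² + (-25 - 1*65)) = 7064/(4*2916 + (-25 - 65)) = 7064/(11664 - 90) = 7064/11574 = 7064*(1/11574) = 3532/5787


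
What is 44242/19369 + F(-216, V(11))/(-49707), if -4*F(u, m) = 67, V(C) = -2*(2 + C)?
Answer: 1256835157/550157076 ≈ 2.2845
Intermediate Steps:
V(C) = -4 - 2*C
F(u, m) = -67/4 (F(u, m) = -¼*67 = -67/4)
44242/19369 + F(-216, V(11))/(-49707) = 44242/19369 - 67/4/(-49707) = 44242*(1/19369) - 67/4*(-1/49707) = 44242/19369 + 67/198828 = 1256835157/550157076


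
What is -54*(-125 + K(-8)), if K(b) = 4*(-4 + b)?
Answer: 9342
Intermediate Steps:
K(b) = -16 + 4*b
-54*(-125 + K(-8)) = -54*(-125 + (-16 + 4*(-8))) = -54*(-125 + (-16 - 32)) = -54*(-125 - 48) = -54*(-173) = 9342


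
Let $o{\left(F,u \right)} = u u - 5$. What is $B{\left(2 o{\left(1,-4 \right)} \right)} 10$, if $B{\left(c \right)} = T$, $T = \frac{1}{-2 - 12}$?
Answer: $- \frac{5}{7} \approx -0.71429$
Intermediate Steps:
$o{\left(F,u \right)} = -5 + u^{2}$ ($o{\left(F,u \right)} = u^{2} - 5 = -5 + u^{2}$)
$T = - \frac{1}{14}$ ($T = \frac{1}{-14} = - \frac{1}{14} \approx -0.071429$)
$B{\left(c \right)} = - \frac{1}{14}$
$B{\left(2 o{\left(1,-4 \right)} \right)} 10 = \left(- \frac{1}{14}\right) 10 = - \frac{5}{7}$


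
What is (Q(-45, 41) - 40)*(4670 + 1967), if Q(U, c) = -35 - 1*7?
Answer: -544234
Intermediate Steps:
Q(U, c) = -42 (Q(U, c) = -35 - 7 = -42)
(Q(-45, 41) - 40)*(4670 + 1967) = (-42 - 40)*(4670 + 1967) = -82*6637 = -544234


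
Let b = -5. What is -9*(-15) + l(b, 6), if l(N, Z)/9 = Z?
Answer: 189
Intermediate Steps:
l(N, Z) = 9*Z
-9*(-15) + l(b, 6) = -9*(-15) + 9*6 = 135 + 54 = 189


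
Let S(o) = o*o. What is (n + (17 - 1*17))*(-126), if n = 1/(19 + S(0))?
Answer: -126/19 ≈ -6.6316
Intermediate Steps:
S(o) = o²
n = 1/19 (n = 1/(19 + 0²) = 1/(19 + 0) = 1/19 ≈ 0.052632)
(n + (17 - 1*17))*(-126) = (1/19 + (17 - 1*17))*(-126) = (1/19 + (17 - 17))*(-126) = (1/19 + 0)*(-126) = (1/19)*(-126) = -126/19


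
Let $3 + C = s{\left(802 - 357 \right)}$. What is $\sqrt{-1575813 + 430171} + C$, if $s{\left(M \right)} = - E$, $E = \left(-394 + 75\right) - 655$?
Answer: $971 + i \sqrt{1145642} \approx 971.0 + 1070.3 i$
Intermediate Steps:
$E = -974$ ($E = -319 - 655 = -974$)
$s{\left(M \right)} = 974$ ($s{\left(M \right)} = \left(-1\right) \left(-974\right) = 974$)
$C = 971$ ($C = -3 + 974 = 971$)
$\sqrt{-1575813 + 430171} + C = \sqrt{-1575813 + 430171} + 971 = \sqrt{-1145642} + 971 = i \sqrt{1145642} + 971 = 971 + i \sqrt{1145642}$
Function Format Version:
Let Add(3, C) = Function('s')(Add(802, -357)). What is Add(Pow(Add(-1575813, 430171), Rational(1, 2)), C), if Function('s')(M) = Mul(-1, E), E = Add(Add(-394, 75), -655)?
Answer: Add(971, Mul(I, Pow(1145642, Rational(1, 2)))) ≈ Add(971.00, Mul(1070.3, I))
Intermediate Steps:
E = -974 (E = Add(-319, -655) = -974)
Function('s')(M) = 974 (Function('s')(M) = Mul(-1, -974) = 974)
C = 971 (C = Add(-3, 974) = 971)
Add(Pow(Add(-1575813, 430171), Rational(1, 2)), C) = Add(Pow(Add(-1575813, 430171), Rational(1, 2)), 971) = Add(Pow(-1145642, Rational(1, 2)), 971) = Add(Mul(I, Pow(1145642, Rational(1, 2))), 971) = Add(971, Mul(I, Pow(1145642, Rational(1, 2))))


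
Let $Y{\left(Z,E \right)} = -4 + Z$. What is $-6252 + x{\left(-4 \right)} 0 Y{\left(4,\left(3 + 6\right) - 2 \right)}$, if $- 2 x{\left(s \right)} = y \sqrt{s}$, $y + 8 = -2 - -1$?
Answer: $-6252$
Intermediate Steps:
$y = -9$ ($y = -8 - 1 = -9$)
$x{\left(s \right)} = \frac{9 \sqrt{s}}{2}$ ($x{\left(s \right)} = - \frac{\left(-9\right) \sqrt{s}}{2} = \frac{9 \sqrt{s}}{2}$)
$-6252 + x{\left(-4 \right)} 0 Y{\left(4,\left(3 + 6\right) - 2 \right)} = -6252 + \frac{9 \sqrt{-4}}{2} \cdot 0 \left(-4 + 4\right) = -6252 + \frac{9 \cdot 2 i}{2} \cdot 0 \cdot 0 = -6252 + 9 i 0 \cdot 0 = -6252 + 0 \cdot 0 = -6252 + 0 = -6252$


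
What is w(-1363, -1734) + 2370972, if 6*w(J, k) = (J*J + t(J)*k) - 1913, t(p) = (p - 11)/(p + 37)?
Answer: 104519293/39 ≈ 2.6800e+6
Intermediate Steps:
t(p) = (-11 + p)/(37 + p)
w(J, k) = -1913/6 + J²/6 + k*(-11 + J)/(6*(37 + J)) (w(J, k) = ((J*J + ((-11 + J)/(37 + J))*k) - 1913)/6 = ((J² + k*(-11 + J)/(37 + J)) - 1913)/6 = (-1913 + J² + k*(-11 + J)/(37 + J))/6 = -1913/6 + J²/6 + k*(-11 + J)/(6*(37 + J)))
w(-1363, -1734) + 2370972 = (-1734*(-11 - 1363) + (-1913 + (-1363)²)*(37 - 1363))/(6*(37 - 1363)) + 2370972 = (⅙)*(-1734*(-1374) + (-1913 + 1857769)*(-1326))/(-1326) + 2370972 = (⅙)*(-1/1326)*(2382516 + 1855856*(-1326)) + 2370972 = (⅙)*(-1/1326)*(2382516 - 2460865056) + 2370972 = (⅙)*(-1/1326)*(-2458482540) + 2370972 = 12051385/39 + 2370972 = 104519293/39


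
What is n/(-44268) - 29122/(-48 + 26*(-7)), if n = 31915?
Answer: 640916123/5090820 ≈ 125.90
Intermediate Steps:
n/(-44268) - 29122/(-48 + 26*(-7)) = 31915/(-44268) - 29122/(-48 + 26*(-7)) = 31915*(-1/44268) - 29122/(-48 - 182) = -31915/44268 - 29122/(-230) = -31915/44268 - 29122*(-1/230) = -31915/44268 + 14561/115 = 640916123/5090820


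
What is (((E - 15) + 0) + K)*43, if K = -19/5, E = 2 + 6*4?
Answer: 1548/5 ≈ 309.60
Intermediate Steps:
E = 26 (E = 2 + 24 = 26)
K = -19/5 (K = -19*⅕ = -19/5 ≈ -3.8000)
(((E - 15) + 0) + K)*43 = (((26 - 15) + 0) - 19/5)*43 = ((11 + 0) - 19/5)*43 = (11 - 19/5)*43 = (36/5)*43 = 1548/5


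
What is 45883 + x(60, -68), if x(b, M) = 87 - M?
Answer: 46038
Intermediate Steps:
45883 + x(60, -68) = 45883 + (87 - 1*(-68)) = 45883 + (87 + 68) = 45883 + 155 = 46038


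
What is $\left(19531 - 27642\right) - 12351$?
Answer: $-20462$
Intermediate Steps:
$\left(19531 - 27642\right) - 12351 = -8111 - 12351 = -20462$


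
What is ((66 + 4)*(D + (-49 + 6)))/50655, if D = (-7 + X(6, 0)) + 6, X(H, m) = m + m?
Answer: -56/921 ≈ -0.060803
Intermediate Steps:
X(H, m) = 2*m
D = -1 (D = (-7 + 2*0) + 6 = (-7 + 0) + 6 = -7 + 6 = -1)
((66 + 4)*(D + (-49 + 6)))/50655 = ((66 + 4)*(-1 + (-49 + 6)))/50655 = (70*(-1 - 43))*(1/50655) = (70*(-44))*(1/50655) = -3080*1/50655 = -56/921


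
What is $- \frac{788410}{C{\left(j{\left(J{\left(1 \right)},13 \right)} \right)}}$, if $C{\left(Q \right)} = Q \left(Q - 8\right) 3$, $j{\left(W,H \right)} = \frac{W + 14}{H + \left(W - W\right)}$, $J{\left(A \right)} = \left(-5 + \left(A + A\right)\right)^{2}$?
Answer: $\frac{133241290}{5589} \approx 23840.0$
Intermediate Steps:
$J{\left(A \right)} = \left(-5 + 2 A\right)^{2}$
$j{\left(W,H \right)} = \frac{14 + W}{H}$ ($j{\left(W,H \right)} = \frac{14 + W}{H + 0} = \frac{14 + W}{H}$)
$C{\left(Q \right)} = 3 Q \left(-8 + Q\right)$ ($C{\left(Q \right)} = Q \left(-8 + Q\right) 3 = 3 Q \left(-8 + Q\right)$)
$- \frac{788410}{C{\left(j{\left(J{\left(1 \right)},13 \right)} \right)}} = - \frac{788410}{3 \frac{14 + \left(-5 + 2 \cdot 1\right)^{2}}{13} \left(-8 + \frac{14 + \left(-5 + 2 \cdot 1\right)^{2}}{13}\right)} = - \frac{788410}{3 \frac{14 + \left(-5 + 2\right)^{2}}{13} \left(-8 + \frac{14 + \left(-5 + 2\right)^{2}}{13}\right)} = - \frac{788410}{3 \frac{14 + \left(-3\right)^{2}}{13} \left(-8 + \frac{14 + \left(-3\right)^{2}}{13}\right)} = - \frac{788410}{3 \frac{14 + 9}{13} \left(-8 + \frac{14 + 9}{13}\right)} = - \frac{788410}{3 \cdot \frac{1}{13} \cdot 23 \left(-8 + \frac{1}{13} \cdot 23\right)} = - \frac{788410}{3 \cdot \frac{23}{13} \left(-8 + \frac{23}{13}\right)} = - \frac{788410}{3 \cdot \frac{23}{13} \left(- \frac{81}{13}\right)} = - \frac{788410}{- \frac{5589}{169}} = \left(-788410\right) \left(- \frac{169}{5589}\right) = \frac{133241290}{5589}$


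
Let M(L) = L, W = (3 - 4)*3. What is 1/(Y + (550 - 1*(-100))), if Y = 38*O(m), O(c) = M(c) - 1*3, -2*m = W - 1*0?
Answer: 1/593 ≈ 0.0016863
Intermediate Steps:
W = -3 (W = -1*3 = -3)
m = 3/2 (m = -(-3 - 1*0)/2 = -(-3 + 0)/2 = -½*(-3) = 3/2 ≈ 1.5000)
O(c) = -3 + c (O(c) = c - 1*3 = c - 3 = -3 + c)
Y = -57 (Y = 38*(-3 + 3/2) = 38*(-3/2) = -57)
1/(Y + (550 - 1*(-100))) = 1/(-57 + (550 - 1*(-100))) = 1/(-57 + (550 + 100)) = 1/(-57 + 650) = 1/593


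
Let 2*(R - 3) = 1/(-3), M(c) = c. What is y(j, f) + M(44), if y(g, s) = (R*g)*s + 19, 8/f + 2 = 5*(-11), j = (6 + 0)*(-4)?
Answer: 4135/57 ≈ 72.544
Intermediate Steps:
j = -24 (j = 6*(-4) = -24)
R = 17/6 (R = 3 + (½)/(-3) = 3 + (½)*(-⅓) = 3 - ⅙ = 17/6 ≈ 2.8333)
f = -8/57 (f = 8/(-2 + 5*(-11)) = 8/(-2 - 55) = 8/(-57) = 8*(-1/57) = -8/57 ≈ -0.14035)
y(g, s) = 19 + 17*g*s/6 (y(g, s) = (17*g/6)*s + 19 = 17*g*s/6 + 19 = 19 + 17*g*s/6)
y(j, f) + M(44) = (19 + (17/6)*(-24)*(-8/57)) + 44 = (19 + 544/57) + 44 = 1627/57 + 44 = 4135/57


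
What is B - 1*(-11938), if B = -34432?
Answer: -22494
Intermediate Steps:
B - 1*(-11938) = -34432 - 1*(-11938) = -34432 + 11938 = -22494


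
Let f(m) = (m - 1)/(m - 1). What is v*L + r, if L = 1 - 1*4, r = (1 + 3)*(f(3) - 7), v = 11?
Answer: -57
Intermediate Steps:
f(m) = 1 (f(m) = (-1 + m)/(-1 + m) = 1)
r = -24 (r = (1 + 3)*(1 - 7) = 4*(-6) = -24)
L = -3 (L = 1 - 4 = -3)
v*L + r = 11*(-3) - 24 = -33 - 24 = -57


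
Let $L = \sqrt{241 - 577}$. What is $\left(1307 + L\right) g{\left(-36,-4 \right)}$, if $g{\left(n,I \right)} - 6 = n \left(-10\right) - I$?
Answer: $483590 + 1480 i \sqrt{21} \approx 4.8359 \cdot 10^{5} + 6782.2 i$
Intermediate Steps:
$L = 4 i \sqrt{21}$ ($L = \sqrt{-336} = 4 i \sqrt{21} \approx 18.33 i$)
$g{\left(n,I \right)} = 6 - I - 10 n$ ($g{\left(n,I \right)} = 6 - \left(I - n \left(-10\right)\right) = 6 - \left(I + 10 n\right) = 6 - I - 10 n$)
$\left(1307 + L\right) g{\left(-36,-4 \right)} = \left(1307 + 4 i \sqrt{21}\right) \left(6 - -4 - -360\right) = \left(1307 + 4 i \sqrt{21}\right) \left(6 + 4 + 360\right) = \left(1307 + 4 i \sqrt{21}\right) 370 = 483590 + 1480 i \sqrt{21}$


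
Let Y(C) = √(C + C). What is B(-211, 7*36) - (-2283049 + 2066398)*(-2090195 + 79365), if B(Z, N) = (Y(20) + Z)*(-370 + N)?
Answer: -435648305432 - 236*√10 ≈ -4.3565e+11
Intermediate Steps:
Y(C) = √2*√C (Y(C) = √(2*C) = √2*√C)
B(Z, N) = (-370 + N)*(Z + 2*√10) (B(Z, N) = (√2*√20 + Z)*(-370 + N) = (√2*(2*√5) + Z)*(-370 + N) = (2*√10 + Z)*(-370 + N) = (Z + 2*√10)*(-370 + N) = (-370 + N)*(Z + 2*√10))
B(-211, 7*36) - (-2283049 + 2066398)*(-2090195 + 79365) = (-740*√10 - 370*(-211) + (7*36)*(-211) + 2*(7*36)*√10) - (-2283049 + 2066398)*(-2090195 + 79365) = (-740*√10 + 78070 + 252*(-211) + 2*252*√10) - (-216651)*(-2010830) = (-740*√10 + 78070 - 53172 + 504*√10) - 1*435648330330 = (24898 - 236*√10) - 435648330330 = -435648305432 - 236*√10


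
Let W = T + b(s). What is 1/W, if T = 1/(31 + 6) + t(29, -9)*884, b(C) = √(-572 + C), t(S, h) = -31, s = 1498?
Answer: -37516039/1028087251115 - 1369*√926/1028087251115 ≈ -3.6532e-5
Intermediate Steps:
T = -1013947/37 (T = 1/(31 + 6) - 31*884 = 1/37 - 27404 = -1013947/37 ≈ -27404.)
W = -1013947/37 + √926 (W = -1013947/37 + √(-572 + 1498) = -1013947/37 + √926 ≈ -27374.)
1/W = 1/(-1013947/37 + √926)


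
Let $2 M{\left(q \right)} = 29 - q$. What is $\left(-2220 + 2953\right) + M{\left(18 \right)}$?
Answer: $\frac{1477}{2} \approx 738.5$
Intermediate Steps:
$M{\left(q \right)} = \frac{29}{2} - \frac{q}{2}$ ($M{\left(q \right)} = \frac{29 - q}{2} = \frac{29}{2} - \frac{q}{2}$)
$\left(-2220 + 2953\right) + M{\left(18 \right)} = \left(-2220 + 2953\right) + \left(\frac{29}{2} - 9\right) = 733 + \left(\frac{29}{2} - 9\right) = 733 + \frac{11}{2} = \frac{1477}{2}$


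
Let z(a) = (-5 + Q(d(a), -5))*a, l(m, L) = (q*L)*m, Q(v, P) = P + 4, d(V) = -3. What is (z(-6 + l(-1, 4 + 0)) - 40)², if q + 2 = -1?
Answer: 5776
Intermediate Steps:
q = -3 (q = -2 - 1 = -3)
Q(v, P) = 4 + P
l(m, L) = -3*L*m (l(m, L) = (-3*L)*m = -3*L*m)
z(a) = -6*a (z(a) = (-5 + (4 - 5))*a = (-5 - 1)*a = -6*a)
(z(-6 + l(-1, 4 + 0)) - 40)² = (-6*(-6 - 3*(4 + 0)*(-1)) - 40)² = (-6*(-6 - 3*4*(-1)) - 40)² = (-6*(-6 + 12) - 40)² = (-6*6 - 40)² = (-36 - 40)² = (-76)² = 5776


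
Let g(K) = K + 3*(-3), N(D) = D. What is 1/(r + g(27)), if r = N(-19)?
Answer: -1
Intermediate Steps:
r = -19
g(K) = -9 + K (g(K) = K - 9 = -9 + K)
1/(r + g(27)) = 1/(-19 + (-9 + 27)) = 1/(-19 + 18) = 1/(-1) = -1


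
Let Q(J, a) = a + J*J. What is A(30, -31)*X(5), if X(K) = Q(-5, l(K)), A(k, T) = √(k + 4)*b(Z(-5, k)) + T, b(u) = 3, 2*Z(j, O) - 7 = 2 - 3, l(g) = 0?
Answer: -775 + 75*√34 ≈ -337.68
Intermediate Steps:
Z(j, O) = 3 (Z(j, O) = 7/2 + (2 - 3)/2 = 7/2 + (½)*(-1) = 7/2 - ½ = 3)
A(k, T) = T + 3*√(4 + k) (A(k, T) = √(k + 4)*3 + T = √(4 + k)*3 + T = 3*√(4 + k) + T = T + 3*√(4 + k))
Q(J, a) = a + J²
X(K) = 25 (X(K) = 0 + (-5)² = 0 + 25 = 25)
A(30, -31)*X(5) = (-31 + 3*√(4 + 30))*25 = (-31 + 3*√34)*25 = -775 + 75*√34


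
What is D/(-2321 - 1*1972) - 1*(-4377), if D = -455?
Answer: 18790916/4293 ≈ 4377.1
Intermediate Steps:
D/(-2321 - 1*1972) - 1*(-4377) = -455/(-2321 - 1*1972) - 1*(-4377) = -455/(-2321 - 1972) + 4377 = -455/(-4293) + 4377 = -455*(-1/4293) + 4377 = 455/4293 + 4377 = 18790916/4293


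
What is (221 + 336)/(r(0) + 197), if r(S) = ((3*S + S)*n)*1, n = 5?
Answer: 557/197 ≈ 2.8274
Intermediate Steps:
r(S) = 20*S (r(S) = ((3*S + S)*5)*1 = ((4*S)*5)*1 = (20*S)*1 = 20*S)
(221 + 336)/(r(0) + 197) = (221 + 336)/(20*0 + 197) = 557/(0 + 197) = 557/197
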